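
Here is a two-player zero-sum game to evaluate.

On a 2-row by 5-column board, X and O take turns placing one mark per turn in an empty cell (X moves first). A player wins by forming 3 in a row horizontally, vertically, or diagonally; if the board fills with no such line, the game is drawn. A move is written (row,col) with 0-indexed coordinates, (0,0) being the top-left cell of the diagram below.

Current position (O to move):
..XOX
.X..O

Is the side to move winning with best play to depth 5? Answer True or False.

[..XOX/.X..O] O move#1: (0,0):-1/O.XOX/.X..O, (0,1):-1/.OXOX/.X..O, (1,0):+0/..XOX/OX..O*, (1,2):+0/..XOX/.XO.O, (1,3):+0/..XOX/.X.OO
[..XOX/OX..O] X move#2: (0,0):+0/X.XOX/OX..O*, (0,1):+0/.XXOX/OX..O, (1,2):+0/..XOX/OXX.O, (1,3):+0/..XOX/OX.XO
[X.XOX/OX..O] O move#3: (0,1):+0/XOXOX/OX..O*, (1,2):-1/X.XOX/OXO.O, (1,3):-1/X.XOX/OX.OO
[XOXOX/OX..O] X move#4: (1,2):+0/XOXOX/OXX.O*, (1,3):+0/XOXOX/OX.XO
[XOXOX/OXX.O] O move#5: (1,3):+0/XOXOX/OXXOO*
[XOXOX/OXXOO] end (terminal +0, X#6); searched ..XOX/.X..O to 5

O winning at [..XOX/.X..O]: False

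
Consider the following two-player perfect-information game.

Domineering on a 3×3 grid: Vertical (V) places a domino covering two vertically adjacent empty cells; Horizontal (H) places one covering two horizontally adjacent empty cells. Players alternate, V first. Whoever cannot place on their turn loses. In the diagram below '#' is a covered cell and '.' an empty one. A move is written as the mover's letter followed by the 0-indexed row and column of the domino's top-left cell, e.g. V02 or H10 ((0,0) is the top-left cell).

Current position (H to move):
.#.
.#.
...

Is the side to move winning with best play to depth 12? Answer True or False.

p1 H@[.#./.#./...]: H20[.#./.#./##.]-1* H21[.#./.#./.##]-1
p2 V@[.#./.#./##.]: V00[##./##./##.]+1* V02[.##/.##/##.]+1 V12[.#./.##/###]+1
p3 H@[##./##./##.] terminal -1; root [.#./.#./...] d12

H winning at [.#./.#./...]: False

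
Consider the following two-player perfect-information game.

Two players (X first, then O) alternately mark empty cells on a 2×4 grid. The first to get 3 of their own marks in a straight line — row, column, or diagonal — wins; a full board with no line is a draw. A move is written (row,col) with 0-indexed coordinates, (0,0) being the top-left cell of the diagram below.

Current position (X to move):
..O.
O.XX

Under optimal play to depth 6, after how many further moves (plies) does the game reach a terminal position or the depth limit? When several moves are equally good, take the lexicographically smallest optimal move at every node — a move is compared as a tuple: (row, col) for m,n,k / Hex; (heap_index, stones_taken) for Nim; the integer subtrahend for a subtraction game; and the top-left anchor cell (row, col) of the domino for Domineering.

PV length from [..O./O.XX]: 1 ply

p1 X@[..O./O.XX]: (0,0)[X.O./O.XX]+0 (0,1)[.XO./O.XX]+0 (0,3)[..OX/O.XX]+0 (1,1)[..O./OXXX]+1*
p2 O@[..O./OXXX] terminal -1; root [..O./O.XX] d6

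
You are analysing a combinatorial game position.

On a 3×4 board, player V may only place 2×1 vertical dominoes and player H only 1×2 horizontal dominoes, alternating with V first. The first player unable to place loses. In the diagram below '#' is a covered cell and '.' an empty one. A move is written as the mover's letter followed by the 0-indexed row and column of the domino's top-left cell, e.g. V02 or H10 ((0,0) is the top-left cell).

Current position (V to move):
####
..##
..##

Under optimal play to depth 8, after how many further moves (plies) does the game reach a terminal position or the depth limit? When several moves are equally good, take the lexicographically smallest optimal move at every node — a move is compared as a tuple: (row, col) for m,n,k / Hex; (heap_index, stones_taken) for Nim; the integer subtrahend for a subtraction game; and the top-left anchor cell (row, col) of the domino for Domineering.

PV length from [####/..##/..##]: 1 ply

[####/..##/..##] V move#1: V10:+1/####/#.##/#.##*, V11:+1/####/.###/.###
[####/#.##/#.##] end (terminal -1, H#2); searched ####/..##/..## to 8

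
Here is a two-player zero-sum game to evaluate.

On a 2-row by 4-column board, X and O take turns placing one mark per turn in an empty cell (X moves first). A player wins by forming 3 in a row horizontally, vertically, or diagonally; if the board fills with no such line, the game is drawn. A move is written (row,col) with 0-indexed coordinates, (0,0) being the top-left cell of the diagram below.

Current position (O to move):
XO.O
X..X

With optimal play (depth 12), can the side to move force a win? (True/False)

O winning at [XO.O/X..X]: True

p1 O@[XO.O/X..X]: (0,2)[XOOO/X..X]+1* (1,1)[XO.O/XO.X]+0 (1,2)[XO.O/X.OX]+0
p2 X@[XOOO/X..X] terminal -1; root [XO.O/X..X] d12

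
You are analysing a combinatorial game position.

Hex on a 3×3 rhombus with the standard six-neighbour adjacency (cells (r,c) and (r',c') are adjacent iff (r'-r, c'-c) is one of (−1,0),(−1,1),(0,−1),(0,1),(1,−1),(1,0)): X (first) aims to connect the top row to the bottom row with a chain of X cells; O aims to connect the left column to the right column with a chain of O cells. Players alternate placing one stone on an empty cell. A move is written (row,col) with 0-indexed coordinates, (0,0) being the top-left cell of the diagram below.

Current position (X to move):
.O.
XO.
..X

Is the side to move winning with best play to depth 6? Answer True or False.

ply 1, X at .O./XO./..X | (0,0)=-1→XO./XO./..X*; (0,2)=-1→.OX/XO./..X; (1,2)=-1→.O./XOX/..X; (2,0)=-1→.O./XO./X.X; (2,1)=-1→.O./XO./.XX
ply 2, O at XO./XO./..X | (0,2)=-1→XOO/XO./..X; (1,2)=-1→XO./XOO/..X; (2,0)=+1→XO./XO./O.X*; (2,1)=-1→XO./XO./.OX
ply 3, X at XO./XO./O.X | (0,2)=-1→XOX/XO./O.X*; (1,2)=-1→XO./XOX/O.X; (2,1)=-1→XO./XO./OXX
ply 4, O at XOX/XO./O.X | (1,2)=+1→XOX/XOO/O.X*; (2,1)=-1→XOX/XO./OOX
ply 5: XOX/XOO/O.X is terminal -1 (X); from .O./XO./..X depth 6

X winning at [.O./XO./..X]: False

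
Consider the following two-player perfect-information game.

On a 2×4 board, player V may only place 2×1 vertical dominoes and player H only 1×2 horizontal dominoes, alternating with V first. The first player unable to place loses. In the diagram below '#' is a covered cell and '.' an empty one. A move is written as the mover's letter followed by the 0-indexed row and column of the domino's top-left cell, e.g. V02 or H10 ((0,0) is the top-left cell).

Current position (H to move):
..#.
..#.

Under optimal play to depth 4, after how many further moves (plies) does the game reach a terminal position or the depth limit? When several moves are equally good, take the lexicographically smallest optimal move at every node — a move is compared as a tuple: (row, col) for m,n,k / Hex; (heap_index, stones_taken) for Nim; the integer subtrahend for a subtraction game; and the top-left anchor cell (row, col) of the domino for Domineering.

[..#./..#.] H move#1: H00:+1/###./..#.*, H10:+1/..#./###.
[###./..#.] V move#2: V03:-1/####/..##*
[####/..##] H move#3: H10:+1/####/####*
[####/####] end (terminal -1, V#4); searched ..#./..#. to 4

PV length from [..#./..#.]: 3 plies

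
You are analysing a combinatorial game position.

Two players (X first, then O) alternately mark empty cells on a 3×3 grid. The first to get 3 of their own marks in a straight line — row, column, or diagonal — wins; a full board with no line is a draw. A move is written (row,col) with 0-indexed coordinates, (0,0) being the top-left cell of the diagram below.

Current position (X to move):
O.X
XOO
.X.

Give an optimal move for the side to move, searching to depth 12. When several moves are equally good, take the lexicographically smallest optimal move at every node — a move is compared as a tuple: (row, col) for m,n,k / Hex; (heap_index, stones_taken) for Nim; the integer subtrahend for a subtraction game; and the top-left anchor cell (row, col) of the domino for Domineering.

p1 X@[O.X/XOO/.X.]: (0,1)[OXX/XOO/.X.]-1 (2,0)[O.X/XOO/XX.]-1 (2,2)[O.X/XOO/.XX]+0*
p2 O@[O.X/XOO/.XX]: (0,1)[OOX/XOO/.XX]-1 (2,0)[O.X/XOO/OXX]+0*
p3 X@[O.X/XOO/OXX]: (0,1)[OXX/XOO/OXX]+0*
p4 O@[OXX/XOO/OXX] terminal +0; root [O.X/XOO/.X.] d12

X's best at [O.X/XOO/.X.]: (2,2)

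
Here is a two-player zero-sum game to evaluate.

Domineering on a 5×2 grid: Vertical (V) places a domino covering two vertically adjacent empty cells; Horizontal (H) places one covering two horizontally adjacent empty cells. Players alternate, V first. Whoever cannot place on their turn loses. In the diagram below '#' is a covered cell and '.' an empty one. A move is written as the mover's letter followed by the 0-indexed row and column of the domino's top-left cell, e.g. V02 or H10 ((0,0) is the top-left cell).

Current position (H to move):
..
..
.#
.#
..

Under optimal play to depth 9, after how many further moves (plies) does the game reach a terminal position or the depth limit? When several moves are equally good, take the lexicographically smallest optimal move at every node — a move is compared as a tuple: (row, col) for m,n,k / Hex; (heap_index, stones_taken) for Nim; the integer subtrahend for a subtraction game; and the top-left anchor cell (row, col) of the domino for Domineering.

PV length from [../../.#/.#/..]: 3 plies

[../../.#/.#/..] H move#1: H00:+1/##/../.#/.#/..*, H10:+1/../##/.#/.#/.., H40:-1/../../.#/.#/##
[##/../.#/.#/..] V move#2: V10:-1/##/#./##/.#/..*, V20:-1/##/../##/##/.., V30:-1/##/../.#/##/#.
[##/#./##/.#/..] H move#3: H40:+1/##/#./##/.#/##*
[##/#./##/.#/##] end (terminal -1, V#4); searched ../../.#/.#/.. to 9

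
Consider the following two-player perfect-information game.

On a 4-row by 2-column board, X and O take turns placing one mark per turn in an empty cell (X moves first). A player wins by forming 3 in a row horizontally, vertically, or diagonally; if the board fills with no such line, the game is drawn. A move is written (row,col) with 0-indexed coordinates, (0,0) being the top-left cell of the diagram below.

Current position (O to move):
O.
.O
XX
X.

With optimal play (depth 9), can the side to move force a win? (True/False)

O winning at [O./.O/XX/X.]: False

[O./.O/XX/X.] O move#1: (0,1):-1/OO/.O/XX/X., (1,0):+0/O./OO/XX/X.*, (3,1):-1/O./.O/XX/XO
[O./OO/XX/X.] X move#2: (0,1):+0/OX/OO/XX/X.*, (3,1):+0/O./OO/XX/XX
[OX/OO/XX/X.] O move#3: (3,1):+0/OX/OO/XX/XO*
[OX/OO/XX/XO] end (terminal +0, X#4); searched O./.O/XX/X. to 9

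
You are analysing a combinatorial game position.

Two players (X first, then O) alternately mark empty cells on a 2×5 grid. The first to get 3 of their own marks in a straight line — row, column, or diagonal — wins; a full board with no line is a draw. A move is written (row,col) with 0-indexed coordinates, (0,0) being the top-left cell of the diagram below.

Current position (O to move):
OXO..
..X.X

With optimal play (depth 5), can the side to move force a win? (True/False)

O winning at [OXO../..X.X]: False

[OXO../..X.X] O move#1: (0,3):-1/OXOO./..X.X, (0,4):-1/OXO.O/..X.X, (1,0):-1/OXO../O.X.X, (1,1):-1/OXO../.OX.X, (1,3):+0/OXO../..XOX*
[OXO../..XOX] X move#2: (0,3):+0/OXOX./..XOX*, (0,4):+0/OXO.X/..XOX, (1,0):+0/OXO../X.XOX, (1,1):+0/OXO../.XXOX
[OXOX./..XOX] O move#3: (0,4):+0/OXOXO/..XOX*, (1,0):+0/OXOX./O.XOX, (1,1):+0/OXOX./.OXOX
[OXOXO/..XOX] X move#4: (1,0):+0/OXOXO/X.XOX*, (1,1):+0/OXOXO/.XXOX
[OXOXO/X.XOX] O move#5: (1,1):+0/OXOXO/XOXOX*
[OXOXO/XOXOX] end (terminal +0, X#6); searched OXO../..X.X to 5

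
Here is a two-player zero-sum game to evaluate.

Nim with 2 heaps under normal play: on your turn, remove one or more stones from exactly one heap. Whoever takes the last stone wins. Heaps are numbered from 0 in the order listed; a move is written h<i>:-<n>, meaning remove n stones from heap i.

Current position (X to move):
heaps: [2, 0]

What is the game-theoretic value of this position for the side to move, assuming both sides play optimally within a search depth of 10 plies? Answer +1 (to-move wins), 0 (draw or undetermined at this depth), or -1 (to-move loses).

[(2,0)] X move#1: h0:-1:-1/(1,0), h0:-2:+1/(0,0)*
[(0,0)] end (terminal -1, O#2); searched (2,0) to 10

value((2,0), X) = +1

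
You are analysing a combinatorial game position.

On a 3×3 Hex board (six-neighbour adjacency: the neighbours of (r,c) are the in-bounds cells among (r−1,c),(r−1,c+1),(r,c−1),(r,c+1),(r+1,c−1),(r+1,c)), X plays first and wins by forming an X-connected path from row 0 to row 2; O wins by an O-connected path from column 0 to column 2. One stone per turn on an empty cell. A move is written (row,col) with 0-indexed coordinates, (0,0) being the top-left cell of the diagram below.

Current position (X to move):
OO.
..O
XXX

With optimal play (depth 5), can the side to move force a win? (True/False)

X winning at [OO./..O/XXX]: False

ply 1, X at OO./..O/XXX | (0,2)=-1→OOX/..O/XXX*; (1,0)=-1→OO./X.O/XXX; (1,1)=-1→OO./.XO/XXX
ply 2, O at OOX/..O/XXX | (1,0)=-1→OOX/O.O/XXX; (1,1)=+1→OOX/.OO/XXX*
ply 3: OOX/.OO/XXX is terminal -1 (X); from OO./..O/XXX depth 5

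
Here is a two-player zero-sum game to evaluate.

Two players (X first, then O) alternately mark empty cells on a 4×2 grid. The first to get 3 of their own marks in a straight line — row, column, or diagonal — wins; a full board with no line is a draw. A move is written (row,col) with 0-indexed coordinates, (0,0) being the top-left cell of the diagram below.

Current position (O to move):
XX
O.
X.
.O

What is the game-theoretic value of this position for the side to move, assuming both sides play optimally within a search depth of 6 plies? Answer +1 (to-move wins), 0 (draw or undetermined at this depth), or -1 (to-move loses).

p1 O@[XX/O./X./.O]: (1,1)[XX/OO/X./.O]+0* (2,1)[XX/O./XO/.O]+0 (3,0)[XX/O./X./OO]+0
p2 X@[XX/OO/X./.O]: (2,1)[XX/OO/XX/.O]+0* (3,0)[XX/OO/X./XO]-1
p3 O@[XX/OO/XX/.O]: (3,0)[XX/OO/XX/OO]+0*
p4 X@[XX/OO/XX/OO] terminal +0; root [XX/O./X./.O] d6

value(XX/O./X./.O, O) = 0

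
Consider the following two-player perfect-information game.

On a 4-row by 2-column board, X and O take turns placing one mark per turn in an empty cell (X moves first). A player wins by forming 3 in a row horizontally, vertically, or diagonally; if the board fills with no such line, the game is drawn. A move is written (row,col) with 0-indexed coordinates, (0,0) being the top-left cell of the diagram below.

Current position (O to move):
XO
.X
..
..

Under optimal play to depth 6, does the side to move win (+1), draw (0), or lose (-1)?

value(XO/.X/../.., O) = 0

[XO/.X/../..] O move#1: (1,0):+0/XO/OX/../..*, (2,0):+0/XO/.X/O./.., (2,1):+0/XO/.X/.O/.., (3,0):+0/XO/.X/../O., (3,1):+0/XO/.X/../.O
[XO/OX/../..] X move#2: (2,0):+0/XO/OX/X./..*, (2,1):+0/XO/OX/.X/.., (3,0):+0/XO/OX/../X., (3,1):+0/XO/OX/../.X
[XO/OX/X./..] O move#3: (2,1):+0/XO/OX/XO/..*, (3,0):+0/XO/OX/X./O., (3,1):+0/XO/OX/X./.O
[XO/OX/XO/..] X move#4: (3,0):+0/XO/OX/XO/X.*, (3,1):+0/XO/OX/XO/.X
[XO/OX/XO/X.] O move#5: (3,1):+0/XO/OX/XO/XO*
[XO/OX/XO/XO] end (terminal +0, X#6); searched XO/.X/../.. to 6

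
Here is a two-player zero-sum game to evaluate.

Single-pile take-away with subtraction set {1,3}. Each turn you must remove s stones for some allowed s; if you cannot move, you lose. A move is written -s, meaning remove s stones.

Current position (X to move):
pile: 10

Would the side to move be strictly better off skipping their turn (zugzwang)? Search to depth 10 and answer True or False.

ply 1, X at 10 | -1=-1→9*; -3=-1→7
ply 2, O at 9 | -1=+1→8*; -3=+1→6
ply 3, X at 8 | -1=-1→7*; -3=-1→5
ply 4, O at 7 | -1=+1→6*; -3=+1→4
ply 5, X at 6 | -1=-1→5*; -3=-1→3
ply 6, O at 5 | -1=+1→4*; -3=+1→2
ply 7, X at 4 | -1=-1→3*; -3=-1→1
ply 8, O at 3 | -1=+1→2*; -3=+1→0
ply 9, X at 2 | -1=-1→1*
ply 10, O at 1 | -1=+1→0*
ply 11: 0 is terminal -1 (X); from 10 depth 10
suppose X passes — search the same position with O to move:
pass> ply 1, O at 10 | -1=-1→9*; -3=-1→7
pass> ply 2, X at 9 | -1=+1→8*; -3=+1→6
pass> ply 3, O at 8 | -1=-1→7*; -3=-1→5
pass> ply 4, X at 7 | -1=+1→6*; -3=+1→4
pass> ply 5, O at 6 | -1=-1→5*; -3=-1→3
pass> ply 6, X at 5 | -1=+1→4*; -3=+1→2
pass> ply 7, O at 4 | -1=-1→3*; -3=-1→1
pass> ply 8, X at 3 | -1=+1→2*; -3=+1→0
pass> ply 9, O at 2 | -1=-1→1*
pass> ply 10, X at 1 | -1=+1→0*
pass> ply 11: 0 is terminal -1 (O); from 10 depth 10
for X: play -1, pass +1

zugzwang(10, X) = True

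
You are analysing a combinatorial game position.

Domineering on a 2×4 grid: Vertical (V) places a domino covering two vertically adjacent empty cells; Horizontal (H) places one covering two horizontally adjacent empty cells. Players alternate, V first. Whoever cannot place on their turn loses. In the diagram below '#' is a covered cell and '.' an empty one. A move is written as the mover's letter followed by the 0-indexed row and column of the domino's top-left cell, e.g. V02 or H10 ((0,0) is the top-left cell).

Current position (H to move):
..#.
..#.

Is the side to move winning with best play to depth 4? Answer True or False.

H winning at [..#./..#.]: True

[..#./..#.] H move#1: H00:+1/###./..#.*, H10:+1/..#./###.
[###./..#.] V move#2: V03:-1/####/..##*
[####/..##] H move#3: H10:+1/####/####*
[####/####] end (terminal -1, V#4); searched ..#./..#. to 4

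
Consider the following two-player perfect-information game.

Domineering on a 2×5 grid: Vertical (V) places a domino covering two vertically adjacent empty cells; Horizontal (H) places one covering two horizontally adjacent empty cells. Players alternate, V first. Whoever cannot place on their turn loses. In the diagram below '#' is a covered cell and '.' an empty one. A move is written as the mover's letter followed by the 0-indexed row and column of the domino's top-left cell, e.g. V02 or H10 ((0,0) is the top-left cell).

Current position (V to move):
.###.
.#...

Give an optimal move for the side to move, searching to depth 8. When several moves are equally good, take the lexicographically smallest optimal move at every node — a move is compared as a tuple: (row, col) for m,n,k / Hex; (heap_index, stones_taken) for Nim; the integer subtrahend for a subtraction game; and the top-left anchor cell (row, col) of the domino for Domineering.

[.###./.#...] V move#1: V00:-1/####./##..., V04:+1/.####/.#..#*
[.####/.#..#] H move#2: H12:-1/.####/.####*
[.####/.####] V move#3: V00:+1/#####/#####*
[#####/#####] end (terminal -1, H#4); searched .###./.#... to 8

V's best at [.###./.#...]: V04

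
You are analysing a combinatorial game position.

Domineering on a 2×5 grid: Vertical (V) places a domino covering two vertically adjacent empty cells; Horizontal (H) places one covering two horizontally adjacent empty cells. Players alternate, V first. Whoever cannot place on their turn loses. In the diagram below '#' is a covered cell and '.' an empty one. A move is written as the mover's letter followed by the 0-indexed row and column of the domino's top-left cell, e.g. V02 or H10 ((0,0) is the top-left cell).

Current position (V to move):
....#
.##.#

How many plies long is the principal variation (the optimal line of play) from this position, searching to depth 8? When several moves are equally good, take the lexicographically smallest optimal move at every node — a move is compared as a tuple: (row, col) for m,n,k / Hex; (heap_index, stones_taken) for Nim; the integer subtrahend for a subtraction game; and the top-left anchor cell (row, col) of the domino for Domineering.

p1 V@[....#/.##.#]: V00[#...#/###.#]-1* V03[...##/.####]-1
p2 H@[#...#/###.#]: H01[###.#/###.#]-1 H02[#.###/###.#]+1*
p3 V@[#.###/###.#] terminal -1; root [....#/.##.#] d8

PV length from [....#/.##.#]: 2 plies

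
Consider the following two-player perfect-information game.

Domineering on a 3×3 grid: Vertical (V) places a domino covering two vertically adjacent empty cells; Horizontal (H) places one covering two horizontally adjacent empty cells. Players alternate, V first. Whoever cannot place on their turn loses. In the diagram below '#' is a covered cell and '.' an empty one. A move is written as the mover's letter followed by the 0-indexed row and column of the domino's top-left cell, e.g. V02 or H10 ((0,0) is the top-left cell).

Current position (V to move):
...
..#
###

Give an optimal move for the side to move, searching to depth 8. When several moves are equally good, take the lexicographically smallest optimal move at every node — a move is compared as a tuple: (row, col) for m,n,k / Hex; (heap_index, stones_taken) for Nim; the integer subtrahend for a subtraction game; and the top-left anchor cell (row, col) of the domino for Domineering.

ply 1, V at .../..#/### | V00=-1→#../#.#/###; V01=+1→.#./.##/###*
ply 2: .#./.##/### is terminal -1 (H); from .../..#/### depth 8

V's best at [.../..#/###]: V01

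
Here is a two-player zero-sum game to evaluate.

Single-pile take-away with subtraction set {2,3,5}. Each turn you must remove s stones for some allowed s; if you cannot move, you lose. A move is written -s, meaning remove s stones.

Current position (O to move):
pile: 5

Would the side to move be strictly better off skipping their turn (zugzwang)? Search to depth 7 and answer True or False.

[5] O move#1: -2:-1/3, -3:-1/2, -5:+1/0*
[0] end (terminal -1, X#2); searched 5 to 7
suppose O passes — search the same position with X to move:
pass> [5] X move#1: -2:-1/3, -3:-1/2, -5:+1/0*
pass> [0] end (terminal -1, O#2); searched 5 to 7
for O: play +1, pass -1

zugzwang(5, O) = False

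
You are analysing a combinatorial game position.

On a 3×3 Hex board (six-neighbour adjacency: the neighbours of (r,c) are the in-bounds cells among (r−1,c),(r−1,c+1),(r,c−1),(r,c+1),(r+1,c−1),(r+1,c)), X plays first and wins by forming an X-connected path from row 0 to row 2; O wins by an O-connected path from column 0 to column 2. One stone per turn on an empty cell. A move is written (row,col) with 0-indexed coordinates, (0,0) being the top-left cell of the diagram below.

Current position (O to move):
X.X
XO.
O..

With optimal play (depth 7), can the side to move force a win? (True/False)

[X.X/XO./O..] O move#1: (0,1):-1/XOX/XO./O.., (1,2):+1/X.X/XOO/O..*, (2,1):+1/X.X/XO./OO., (2,2):+1/X.X/XO./O.O
[X.X/XOO/O..] end (terminal -1, X#2); searched X.X/XO./O.. to 7

O winning at [X.X/XO./O..]: True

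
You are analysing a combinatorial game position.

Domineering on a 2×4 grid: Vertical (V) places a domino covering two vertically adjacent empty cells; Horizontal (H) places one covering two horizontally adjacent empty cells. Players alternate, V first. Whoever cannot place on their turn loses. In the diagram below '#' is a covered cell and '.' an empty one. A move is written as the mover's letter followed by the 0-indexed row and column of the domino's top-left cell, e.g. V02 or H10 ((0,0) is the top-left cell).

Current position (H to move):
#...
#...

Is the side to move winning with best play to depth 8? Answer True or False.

[#.../#...] H move#1: H01:+1/###./#...*, H02:+1/#.##/#..., H11:+1/#.../###., H12:+1/#.../#.##
[###./#...] V move#2: V03:-1/####/#..#*
[####/#..#] H move#3: H11:+1/####/####*
[####/####] end (terminal -1, V#4); searched #.../#... to 8

H winning at [#.../#...]: True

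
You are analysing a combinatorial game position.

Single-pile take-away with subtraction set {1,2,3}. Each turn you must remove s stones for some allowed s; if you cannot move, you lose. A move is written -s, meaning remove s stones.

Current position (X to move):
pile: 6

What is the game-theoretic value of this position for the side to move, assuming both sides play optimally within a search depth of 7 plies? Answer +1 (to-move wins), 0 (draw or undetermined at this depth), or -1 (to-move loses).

value(6, X) = +1

ply 1, X at 6 | -1=-1→5; -2=+1→4*; -3=-1→3
ply 2, O at 4 | -1=-1→3*; -2=-1→2; -3=-1→1
ply 3, X at 3 | -1=-1→2; -2=-1→1; -3=+1→0*
ply 4: 0 is terminal -1 (O); from 6 depth 7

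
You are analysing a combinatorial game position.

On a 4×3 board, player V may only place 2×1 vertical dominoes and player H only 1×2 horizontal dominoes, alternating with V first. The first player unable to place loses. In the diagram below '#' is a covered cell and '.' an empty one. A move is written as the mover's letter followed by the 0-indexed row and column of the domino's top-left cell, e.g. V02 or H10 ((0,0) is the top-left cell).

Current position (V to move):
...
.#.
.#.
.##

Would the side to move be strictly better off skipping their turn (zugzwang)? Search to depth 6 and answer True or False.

[.../.#./.#./.##] V move#1: V00:+1/#../##./.#./.##*, V02:+1/..#/.##/.#./.##, V10:+1/.../##./##./.##, V12:+1/.../.##/.##/.##, V20:+1/.../.#./##./###
[#../##./.#./.##] H move#2: H01:-1/###/##./.#./.##*
[###/##./.#./.##] V move#3: V12:+1/###/###/.##/.##*, V20:+1/###/##./##./###
[###/###/.##/.##] end (terminal -1, H#4); searched .../.#./.#./.## to 6
if V skipped the turn, H would face:
~ [.../.#./.#./.##] H move#1: H00:-1/##./.#./.#./.##*, H01:-1/.##/.#./.#./.##
~ [##./.#./.#./.##] V move#2: V02:+1/###/.##/.#./.##*, V10:+1/##./##./##./.##, V12:+1/##./.##/.##/.##, V20:+1/##./.#./##./###
~ [###/.##/.#./.##] end (terminal -1, H#3); searched .../.#./.#./.## to 6
compare (V): move=+1 vs pass=+1

zugzwang(.../.#./.#./.##, V) = False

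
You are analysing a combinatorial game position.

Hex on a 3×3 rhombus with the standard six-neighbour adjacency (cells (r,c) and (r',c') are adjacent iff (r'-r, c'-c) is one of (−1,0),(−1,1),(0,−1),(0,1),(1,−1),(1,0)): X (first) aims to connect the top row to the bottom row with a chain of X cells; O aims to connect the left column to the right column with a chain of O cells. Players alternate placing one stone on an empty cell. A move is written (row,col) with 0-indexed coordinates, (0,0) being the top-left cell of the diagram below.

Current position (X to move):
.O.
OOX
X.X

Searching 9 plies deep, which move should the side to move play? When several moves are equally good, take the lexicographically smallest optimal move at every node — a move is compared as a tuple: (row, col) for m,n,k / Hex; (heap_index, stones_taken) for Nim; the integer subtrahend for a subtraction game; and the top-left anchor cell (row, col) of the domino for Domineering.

p1 X@[.O./OOX/X.X]: (0,0)[XO./OOX/X.X]-1 (0,2)[.OX/OOX/X.X]+1* (2,1)[.O./OOX/XXX]-1
p2 O@[.OX/OOX/X.X] terminal -1; root [.O./OOX/X.X] d9

X's best at [.O./OOX/X.X]: (0,2)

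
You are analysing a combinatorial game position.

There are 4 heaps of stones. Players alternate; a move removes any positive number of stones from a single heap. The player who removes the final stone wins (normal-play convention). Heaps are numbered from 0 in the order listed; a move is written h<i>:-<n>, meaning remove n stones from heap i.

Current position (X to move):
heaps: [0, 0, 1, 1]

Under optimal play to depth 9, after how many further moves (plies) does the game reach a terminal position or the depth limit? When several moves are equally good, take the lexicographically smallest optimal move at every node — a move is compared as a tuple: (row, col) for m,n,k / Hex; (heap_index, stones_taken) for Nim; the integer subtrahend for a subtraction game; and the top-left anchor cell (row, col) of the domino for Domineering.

p1 X@[(0,0,1,1)]: h2:-1[(0,0,0,1)]-1* h3:-1[(0,0,1,0)]-1
p2 O@[(0,0,0,1)]: h3:-1[(0,0,0,0)]+1*
p3 X@[(0,0,0,0)] terminal -1; root [(0,0,1,1)] d9

PV length from [(0,0,1,1)]: 2 plies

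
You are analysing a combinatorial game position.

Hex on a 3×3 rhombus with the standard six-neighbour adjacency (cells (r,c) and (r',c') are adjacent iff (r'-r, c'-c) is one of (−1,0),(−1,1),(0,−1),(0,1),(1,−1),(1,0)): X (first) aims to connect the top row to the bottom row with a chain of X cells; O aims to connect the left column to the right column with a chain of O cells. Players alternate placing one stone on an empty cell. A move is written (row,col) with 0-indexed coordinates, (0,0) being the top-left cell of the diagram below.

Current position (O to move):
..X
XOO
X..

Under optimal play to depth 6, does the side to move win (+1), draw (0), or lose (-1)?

[..X/XOO/X..] O move#1: (0,0):-1/O.X/XOO/X..*, (0,1):-1/.OX/XOO/X.., (2,1):-1/..X/XOO/XO., (2,2):-1/..X/XOO/X.O
[O.X/XOO/X..] X move#2: (0,1):+1/OXX/XOO/X..*, (2,1):-1/O.X/XOO/XX., (2,2):-1/O.X/XOO/X.X
[OXX/XOO/X..] end (terminal -1, O#3); searched ..X/XOO/X.. to 6

value(..X/XOO/X.., O) = -1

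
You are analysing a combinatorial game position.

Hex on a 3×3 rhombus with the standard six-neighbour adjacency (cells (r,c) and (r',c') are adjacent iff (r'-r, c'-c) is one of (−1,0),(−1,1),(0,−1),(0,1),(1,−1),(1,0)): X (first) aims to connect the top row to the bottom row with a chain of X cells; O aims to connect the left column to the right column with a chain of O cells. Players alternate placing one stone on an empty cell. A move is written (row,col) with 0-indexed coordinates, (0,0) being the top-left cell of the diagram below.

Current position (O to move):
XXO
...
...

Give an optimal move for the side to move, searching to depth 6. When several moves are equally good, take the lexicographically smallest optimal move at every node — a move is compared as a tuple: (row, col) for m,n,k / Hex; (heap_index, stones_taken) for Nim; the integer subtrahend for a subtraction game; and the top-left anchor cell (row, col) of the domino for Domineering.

O's best at [XXO/.../...]: (1,1)

[XXO/.../...] O move#1: (1,0):-1/XXO/O../..., (1,1):+1/XXO/.O./...*, (1,2):-1/XXO/..O/..., (2,0):+1/XXO/.../O.., (2,1):-1/XXO/.../.O., (2,2):-1/XXO/.../..O
[XXO/.O./...] X move#2: (1,0):-1/XXO/XO./...*, (1,2):-1/XXO/.OX/..., (2,0):-1/XXO/.O./X.., (2,1):-1/XXO/.O./.X., (2,2):-1/XXO/.O./..X
[XXO/XO./...] O move#3: (1,2):-1/XXO/XOO/..., (2,0):+1/XXO/XO./O..*, (2,1):-1/XXO/XO./.O., (2,2):-1/XXO/XO./..O
[XXO/XO./O..] end (terminal -1, X#4); searched XXO/.../... to 6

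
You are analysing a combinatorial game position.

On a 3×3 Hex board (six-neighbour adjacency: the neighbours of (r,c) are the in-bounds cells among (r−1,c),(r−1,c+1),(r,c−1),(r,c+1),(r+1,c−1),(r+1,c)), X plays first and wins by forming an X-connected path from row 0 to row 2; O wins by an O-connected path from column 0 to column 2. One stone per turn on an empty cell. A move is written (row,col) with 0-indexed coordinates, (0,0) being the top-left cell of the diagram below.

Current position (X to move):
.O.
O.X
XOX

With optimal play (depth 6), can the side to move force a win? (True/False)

X winning at [.O./O.X/XOX]: True

p1 X@[.O./O.X/XOX]: (0,0)[XO./O.X/XOX]-1 (0,2)[.OX/O.X/XOX]+1* (1,1)[.O./OXX/XOX]-1
p2 O@[.OX/O.X/XOX] terminal -1; root [.O./O.X/XOX] d6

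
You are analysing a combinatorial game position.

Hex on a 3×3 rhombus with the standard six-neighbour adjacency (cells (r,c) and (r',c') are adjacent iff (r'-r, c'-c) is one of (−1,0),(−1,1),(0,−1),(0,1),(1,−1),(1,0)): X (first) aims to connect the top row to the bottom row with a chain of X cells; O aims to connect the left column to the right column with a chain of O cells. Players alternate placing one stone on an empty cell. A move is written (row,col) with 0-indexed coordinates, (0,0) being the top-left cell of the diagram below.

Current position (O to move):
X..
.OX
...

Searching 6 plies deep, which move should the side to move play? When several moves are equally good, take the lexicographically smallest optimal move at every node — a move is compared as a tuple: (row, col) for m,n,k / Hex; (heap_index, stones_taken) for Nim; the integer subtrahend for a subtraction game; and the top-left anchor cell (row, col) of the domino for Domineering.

ply 1, O at X../.OX/... | (0,1)=-1→XO./.OX/...; (0,2)=+1→X.O/.OX/...*; (1,0)=-1→X../OOX/...; (2,0)=-1→X../.OX/O..; (2,1)=+1→X../.OX/.O.; (2,2)=+1→X../.OX/..O
ply 2, X at X.O/.OX/... | (0,1)=-1→XXO/.OX/...*; (1,0)=-1→X.O/XOX/...; (2,0)=-1→X.O/.OX/X..; (2,1)=-1→X.O/.OX/.X.; (2,2)=-1→X.O/.OX/..X
ply 3, O at XXO/.OX/... | (1,0)=+1→XXO/OOX/...*; (2,0)=+1→XXO/.OX/O..; (2,1)=+1→XXO/.OX/.O.; (2,2)=+1→XXO/.OX/..O
ply 4: XXO/OOX/... is terminal -1 (X); from X../.OX/... depth 6

O's best at [X../.OX/...]: (0,2)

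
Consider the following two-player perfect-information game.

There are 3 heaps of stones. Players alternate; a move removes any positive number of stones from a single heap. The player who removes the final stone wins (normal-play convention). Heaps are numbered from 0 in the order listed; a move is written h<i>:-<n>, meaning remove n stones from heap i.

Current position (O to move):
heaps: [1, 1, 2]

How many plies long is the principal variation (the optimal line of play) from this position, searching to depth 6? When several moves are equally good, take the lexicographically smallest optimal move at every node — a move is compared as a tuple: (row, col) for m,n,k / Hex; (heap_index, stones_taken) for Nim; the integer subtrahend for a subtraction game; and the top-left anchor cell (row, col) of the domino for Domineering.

PV length from [(1,1,2)]: 3 plies

p1 O@[(1,1,2)]: h0:-1[(0,1,2)]-1 h1:-1[(1,0,2)]-1 h2:-1[(1,1,1)]-1 h2:-2[(1,1,0)]+1*
p2 X@[(1,1,0)]: h0:-1[(0,1,0)]-1* h1:-1[(1,0,0)]-1
p3 O@[(0,1,0)]: h1:-1[(0,0,0)]+1*
p4 X@[(0,0,0)] terminal -1; root [(1,1,2)] d6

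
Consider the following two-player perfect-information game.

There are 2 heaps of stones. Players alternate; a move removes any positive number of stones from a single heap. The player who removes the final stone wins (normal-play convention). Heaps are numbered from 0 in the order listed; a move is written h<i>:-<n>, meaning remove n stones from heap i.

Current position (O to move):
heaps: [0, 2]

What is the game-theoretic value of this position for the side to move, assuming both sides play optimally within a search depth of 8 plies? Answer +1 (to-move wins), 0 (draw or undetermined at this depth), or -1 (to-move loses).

value((0,2), O) = +1

p1 O@[(0,2)]: h1:-1[(0,1)]-1 h1:-2[(0,0)]+1*
p2 X@[(0,0)] terminal -1; root [(0,2)] d8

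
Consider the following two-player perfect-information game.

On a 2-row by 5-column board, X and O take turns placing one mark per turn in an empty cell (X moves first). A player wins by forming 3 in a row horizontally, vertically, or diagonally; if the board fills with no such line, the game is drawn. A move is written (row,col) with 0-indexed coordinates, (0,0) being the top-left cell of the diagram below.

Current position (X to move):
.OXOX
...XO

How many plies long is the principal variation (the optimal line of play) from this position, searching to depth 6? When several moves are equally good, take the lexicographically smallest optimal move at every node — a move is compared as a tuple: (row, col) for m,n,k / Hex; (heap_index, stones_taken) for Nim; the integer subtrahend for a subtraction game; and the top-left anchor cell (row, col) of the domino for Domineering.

[.OXOX/...XO] X move#1: (0,0):+0/XOXOX/...XO*, (1,0):+0/.OXOX/X..XO, (1,1):+0/.OXOX/.X.XO, (1,2):+0/.OXOX/..XXO
[XOXOX/...XO] O move#2: (1,0):+0/XOXOX/O..XO*, (1,1):+0/XOXOX/.O.XO, (1,2):+0/XOXOX/..OXO
[XOXOX/O..XO] X move#3: (1,1):+0/XOXOX/OX.XO*, (1,2):+0/XOXOX/O.XXO
[XOXOX/OX.XO] O move#4: (1,2):+0/XOXOX/OXOXO*
[XOXOX/OXOXO] end (terminal +0, X#5); searched .OXOX/...XO to 6

PV length from [.OXOX/...XO]: 4 plies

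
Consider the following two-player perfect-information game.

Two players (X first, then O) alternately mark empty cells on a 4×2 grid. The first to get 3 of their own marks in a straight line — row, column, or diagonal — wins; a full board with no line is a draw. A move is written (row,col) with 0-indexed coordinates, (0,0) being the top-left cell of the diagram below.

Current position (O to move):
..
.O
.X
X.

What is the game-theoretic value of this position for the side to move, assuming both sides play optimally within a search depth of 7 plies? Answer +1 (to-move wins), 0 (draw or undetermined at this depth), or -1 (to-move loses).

value(../.O/.X/X., O) = 0

[../.O/.X/X.] O move#1: (0,0):+0/O./.O/.X/X.*, (0,1):+0/.O/.O/.X/X., (1,0):+0/../OO/.X/X., (2,0):+0/../.O/OX/X., (3,1):+0/../.O/.X/XO
[O./.O/.X/X.] X move#2: (0,1):+0/OX/.O/.X/X.*, (1,0):+0/O./XO/.X/X., (2,0):+0/O./.O/XX/X., (3,1):+0/O./.O/.X/XX
[OX/.O/.X/X.] O move#3: (1,0):+0/OX/OO/.X/X.*, (2,0):+0/OX/.O/OX/X., (3,1):+0/OX/.O/.X/XO
[OX/OO/.X/X.] X move#4: (2,0):+0/OX/OO/XX/X.*, (3,1):-1/OX/OO/.X/XX
[OX/OO/XX/X.] O move#5: (3,1):+0/OX/OO/XX/XO*
[OX/OO/XX/XO] end (terminal +0, X#6); searched ../.O/.X/X. to 7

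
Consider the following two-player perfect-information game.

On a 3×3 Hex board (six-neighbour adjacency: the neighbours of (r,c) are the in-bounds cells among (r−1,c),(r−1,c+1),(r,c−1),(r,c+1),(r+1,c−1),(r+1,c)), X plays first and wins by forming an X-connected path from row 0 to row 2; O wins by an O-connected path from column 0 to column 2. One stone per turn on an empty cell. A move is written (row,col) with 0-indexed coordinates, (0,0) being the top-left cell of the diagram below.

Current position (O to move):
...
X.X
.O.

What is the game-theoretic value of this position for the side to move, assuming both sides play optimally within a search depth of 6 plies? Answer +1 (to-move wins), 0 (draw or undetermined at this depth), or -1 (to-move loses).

p1 O@[.../X.X/.O.]: (0,0)[O../X.X/.O.]-1* (0,1)[.O./X.X/.O.]-1 (0,2)[..O/X.X/.O.]-1 (1,1)[.../XOX/.O.]-1 (2,0)[.../X.X/OO.]-1 (2,2)[.../X.X/.OO]-1
p2 X@[O../X.X/.O.]: (0,1)[OX./X.X/.O.]+1* (0,2)[O.X/X.X/.O.]+1 (1,1)[O../XXX/.O.]+1 (2,0)[O../X.X/XO.]+1 (2,2)[O../X.X/.OX]+1
p3 O@[OX./X.X/.O.]: (0,2)[OXO/X.X/.O.]-1* (1,1)[OX./XOX/.O.]-1 (2,0)[OX./X.X/OO.]-1 (2,2)[OX./X.X/.OO]-1
p4 X@[OXO/X.X/.O.]: (1,1)[OXO/XXX/.O.]+1* (2,0)[OXO/X.X/XO.]+1 (2,2)[OXO/X.X/.OX]+1
p5 O@[OXO/XXX/.O.]: (2,0)[OXO/XXX/OO.]-1* (2,2)[OXO/XXX/.OO]-1
p6 X@[OXO/XXX/OO.]: (2,2)[OXO/XXX/OOX]+1*
p7 O@[OXO/XXX/OOX] terminal -1; root [.../X.X/.O.] d6

value(.../X.X/.O., O) = -1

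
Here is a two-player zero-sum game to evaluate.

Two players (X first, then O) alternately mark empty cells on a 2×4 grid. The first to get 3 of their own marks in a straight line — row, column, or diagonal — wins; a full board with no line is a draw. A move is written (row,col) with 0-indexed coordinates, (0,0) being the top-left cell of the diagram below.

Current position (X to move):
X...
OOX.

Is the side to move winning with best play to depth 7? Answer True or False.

X winning at [X.../OOX.]: False

ply 1, X at X.../OOX. | (0,1)=+0→XX../OOX.*; (0,2)=+0→X.X./OOX.; (0,3)=+0→X..X/OOX.; (1,3)=+0→X.../OOXX
ply 2, O at XX../OOX. | (0,2)=+0→XXO./OOX.*; (0,3)=-1→XX.O/OOX.; (1,3)=-1→XX../OOXO
ply 3, X at XXO./OOX. | (0,3)=+0→XXOX/OOX.*; (1,3)=+0→XXO./OOXX
ply 4, O at XXOX/OOX. | (1,3)=+0→XXOX/OOXO*
ply 5: XXOX/OOXO is terminal +0 (X); from X.../OOX. depth 7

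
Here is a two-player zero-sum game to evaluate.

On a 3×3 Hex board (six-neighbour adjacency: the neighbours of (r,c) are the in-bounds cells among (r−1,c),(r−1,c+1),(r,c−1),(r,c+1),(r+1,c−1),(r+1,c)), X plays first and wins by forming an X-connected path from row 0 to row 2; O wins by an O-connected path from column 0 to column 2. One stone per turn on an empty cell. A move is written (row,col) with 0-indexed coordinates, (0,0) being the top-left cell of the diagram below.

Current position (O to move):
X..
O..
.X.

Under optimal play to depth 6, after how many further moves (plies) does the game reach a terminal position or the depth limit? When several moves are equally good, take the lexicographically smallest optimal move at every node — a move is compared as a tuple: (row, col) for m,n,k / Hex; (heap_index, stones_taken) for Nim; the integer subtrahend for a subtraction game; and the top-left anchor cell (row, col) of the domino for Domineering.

ply 1, O at X../O../.X. | (0,1)=-1→XO./O../.X.; (0,2)=+1→X.O/O../.X.*; (1,1)=+1→X../OO./.X.; (1,2)=-1→X../O.O/.X.; (2,0)=-1→X../O../OX.; (2,2)=-1→X../O../.XO
ply 2, X at X.O/O../.X. | (0,1)=-1→XXO/O../.X.*; (1,1)=-1→X.O/OX./.X.; (1,2)=-1→X.O/O.X/.X.; (2,0)=-1→X.O/O../XX.; (2,2)=-1→X.O/O../.XX
ply 3, O at XXO/O../.X. | (1,1)=+1→XXO/OO./.X.*; (1,2)=-1→XXO/O.O/.X.; (2,0)=-1→XXO/O../OX.; (2,2)=-1→XXO/O../.XO
ply 4: XXO/OO./.X. is terminal -1 (X); from X../O../.X. depth 6

PV length from [X../O../.X.]: 3 plies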